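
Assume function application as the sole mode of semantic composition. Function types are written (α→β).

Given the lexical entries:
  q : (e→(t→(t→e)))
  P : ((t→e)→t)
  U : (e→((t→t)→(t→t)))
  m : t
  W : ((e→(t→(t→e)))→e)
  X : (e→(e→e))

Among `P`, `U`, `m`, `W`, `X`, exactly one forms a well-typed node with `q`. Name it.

W

P : ((t→e)→t) — does not combine with q.
U : (e→((t→t)→(t→t))) — does not combine with q.
m : t — does not combine with q.
W — combines: W : ((e→(t→(t→e)))→e) takes q : (e→(t→(t→e))) as argument, giving e.
X : (e→(e→e)) — does not combine with q.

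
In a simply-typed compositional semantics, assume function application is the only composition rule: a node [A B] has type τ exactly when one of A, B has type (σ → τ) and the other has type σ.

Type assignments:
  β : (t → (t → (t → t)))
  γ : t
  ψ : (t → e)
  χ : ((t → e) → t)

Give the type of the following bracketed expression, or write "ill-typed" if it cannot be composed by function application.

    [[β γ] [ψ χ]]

(t → t)

[β γ]: β is (t → (t → (t → t))), γ is t; result (t → (t → t)).
[ψ χ]: χ is ((t → e) → t), ψ is (t → e); result t.
[[β γ] [ψ χ]]: [β γ] is (t → (t → t)), [ψ χ] is t; result (t → t).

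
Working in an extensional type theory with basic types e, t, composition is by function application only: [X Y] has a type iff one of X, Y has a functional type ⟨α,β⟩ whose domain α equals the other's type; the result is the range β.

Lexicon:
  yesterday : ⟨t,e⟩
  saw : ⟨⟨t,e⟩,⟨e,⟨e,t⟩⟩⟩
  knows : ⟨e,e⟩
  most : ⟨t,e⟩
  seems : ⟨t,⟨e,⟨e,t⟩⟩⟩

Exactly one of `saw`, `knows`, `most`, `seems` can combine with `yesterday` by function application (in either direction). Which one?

saw

saw — combines: saw : ⟨⟨t,e⟩,⟨e,⟨e,t⟩⟩⟩ takes yesterday : ⟨t,e⟩ as argument, giving ⟨e,⟨e,t⟩⟩.
knows : ⟨e,e⟩ — no; yesterday wants t, and knows wants e.
most : ⟨t,e⟩ — no; yesterday wants t, and most wants t.
seems : ⟨t,⟨e,⟨e,t⟩⟩⟩ — no; yesterday wants t, and seems wants t.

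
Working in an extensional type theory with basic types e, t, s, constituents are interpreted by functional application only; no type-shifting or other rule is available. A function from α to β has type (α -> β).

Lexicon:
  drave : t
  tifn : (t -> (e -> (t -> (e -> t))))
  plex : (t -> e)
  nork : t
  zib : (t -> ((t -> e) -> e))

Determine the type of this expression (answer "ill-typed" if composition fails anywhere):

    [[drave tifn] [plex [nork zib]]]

At [drave tifn], tifn : (t -> (e -> (t -> (e -> t)))) takes drave : t, giving (e -> (t -> (e -> t))).
At [nork zib], zib : (t -> ((t -> e) -> e)) takes nork : t, giving ((t -> e) -> e).
At [plex [nork zib]], [nork zib] : ((t -> e) -> e) takes plex : (t -> e), giving e.
At [[drave tifn] [plex [nork zib]]], [drave tifn] : (e -> (t -> (e -> t))) takes [plex [nork zib]] : e, giving (t -> (e -> t)).

(t -> (e -> t))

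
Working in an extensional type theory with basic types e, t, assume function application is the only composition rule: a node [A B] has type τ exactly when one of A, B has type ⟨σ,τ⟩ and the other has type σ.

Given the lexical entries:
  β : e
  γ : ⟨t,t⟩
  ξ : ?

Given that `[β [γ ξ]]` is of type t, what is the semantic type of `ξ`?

⟨⟨t,t⟩,⟨e,t⟩⟩

[β [γ ξ]] is required to be t. β : e cannot yield t as functor, so [γ ξ] : ⟨e,t⟩.
[γ ξ] is required to be ⟨e,t⟩. γ : ⟨t,t⟩ cannot yield ⟨e,t⟩ as functor, so ξ : ⟨⟨t,t⟩,⟨e,t⟩⟩.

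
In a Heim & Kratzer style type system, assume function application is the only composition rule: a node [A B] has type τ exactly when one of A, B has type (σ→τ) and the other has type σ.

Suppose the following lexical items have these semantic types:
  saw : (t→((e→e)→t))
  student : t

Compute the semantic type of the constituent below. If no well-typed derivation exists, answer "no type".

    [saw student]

[saw student]: saw is (t→((e→e)→t)), student is t; result ((e→e)→t).

((e→e)→t)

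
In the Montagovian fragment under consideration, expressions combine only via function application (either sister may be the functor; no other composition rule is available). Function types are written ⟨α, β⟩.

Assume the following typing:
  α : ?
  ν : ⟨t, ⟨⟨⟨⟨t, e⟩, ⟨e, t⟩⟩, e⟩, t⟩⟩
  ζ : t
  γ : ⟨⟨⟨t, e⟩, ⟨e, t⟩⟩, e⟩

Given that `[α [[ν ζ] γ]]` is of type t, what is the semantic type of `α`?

[α [[ν ζ] γ]] is required to be t. [[ν ζ] γ] : t cannot yield t as functor, so α : ⟨t, t⟩.

⟨t, t⟩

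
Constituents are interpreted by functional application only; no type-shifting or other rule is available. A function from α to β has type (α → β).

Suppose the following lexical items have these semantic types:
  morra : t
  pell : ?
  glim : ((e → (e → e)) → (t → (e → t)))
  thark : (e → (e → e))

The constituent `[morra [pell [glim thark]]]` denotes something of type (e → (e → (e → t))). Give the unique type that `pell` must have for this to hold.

((t → (e → t)) → (t → (e → (e → (e → t)))))

At [morra [pell [glim thark]]] (required: (e → (e → (e → t)))): morra is t, which is not a function with range (e → (e → (e → t))); hence [pell [glim thark]] is the functor — type (t → (e → (e → (e → t)))).
At [pell [glim thark]] (required: (t → (e → (e → (e → t))))): [glim thark] is (t → (e → t)), which is not a function with range (t → (e → (e → (e → t)))); hence pell is the functor — type ((t → (e → t)) → (t → (e → (e → (e → t))))).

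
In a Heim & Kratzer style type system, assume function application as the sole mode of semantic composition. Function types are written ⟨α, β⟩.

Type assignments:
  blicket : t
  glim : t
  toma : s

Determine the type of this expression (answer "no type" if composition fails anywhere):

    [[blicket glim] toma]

no type

[blicket glim]: t and t cannot combine by function application — type clash.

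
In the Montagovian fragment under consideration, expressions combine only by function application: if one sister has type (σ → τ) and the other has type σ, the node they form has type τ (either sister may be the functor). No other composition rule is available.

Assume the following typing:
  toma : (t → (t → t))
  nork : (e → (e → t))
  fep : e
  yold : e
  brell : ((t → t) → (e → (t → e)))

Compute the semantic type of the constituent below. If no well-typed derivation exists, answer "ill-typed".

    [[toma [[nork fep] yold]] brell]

(e → (t → e))

[nork fep] — nork of type (e → (e → t)) combines with fep of type e: type (e → t).
[[nork fep] yold] — [nork fep] of type (e → t) combines with yold of type e: type t.
[toma [[nork fep] yold]] — toma of type (t → (t → t)) combines with [[nork fep] yold] of type t: type (t → t).
[[toma [[nork fep] yold]] brell] — brell of type ((t → t) → (e → (t → e))) combines with [toma [[nork fep] yold]] of type (t → t): type (e → (t → e)).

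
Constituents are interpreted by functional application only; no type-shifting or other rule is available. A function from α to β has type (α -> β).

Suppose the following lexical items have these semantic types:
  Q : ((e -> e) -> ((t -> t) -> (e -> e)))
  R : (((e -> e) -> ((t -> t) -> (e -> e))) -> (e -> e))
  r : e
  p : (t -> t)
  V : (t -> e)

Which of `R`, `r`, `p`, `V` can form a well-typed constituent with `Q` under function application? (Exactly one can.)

R — combines: R : (((e -> e) -> ((t -> t) -> (e -> e))) -> (e -> e)) takes Q : ((e -> e) -> ((t -> t) -> (e -> e))) as argument, giving (e -> e).
r : e — neither side's domain matches the other.
p : (t -> t) — neither side's domain matches the other.
V : (t -> e) — neither side's domain matches the other.

R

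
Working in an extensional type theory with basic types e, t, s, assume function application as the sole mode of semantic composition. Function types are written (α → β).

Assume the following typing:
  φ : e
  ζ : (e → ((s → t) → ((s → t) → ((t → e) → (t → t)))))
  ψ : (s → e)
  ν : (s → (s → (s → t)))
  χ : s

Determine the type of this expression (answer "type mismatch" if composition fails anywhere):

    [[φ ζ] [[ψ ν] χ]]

At [φ ζ], ζ : (e → ((s → t) → ((s → t) → ((t → e) → (t → t))))) takes φ : e, giving ((s → t) → ((s → t) → ((t → e) → (t → t)))).
[ψ ν]: (s → e) with (s → (s → (s → t))) — neither is a function whose domain matches the other; composition fails here.

type mismatch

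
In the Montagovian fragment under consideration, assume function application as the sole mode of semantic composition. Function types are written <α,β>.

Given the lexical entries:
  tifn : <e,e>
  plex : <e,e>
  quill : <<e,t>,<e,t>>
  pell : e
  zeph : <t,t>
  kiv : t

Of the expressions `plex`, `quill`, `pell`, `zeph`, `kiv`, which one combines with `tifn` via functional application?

pell

plex : <e,e> — no; tifn wants e, and plex wants e.
quill : <<e,t>,<e,t>> — no; tifn wants e, and quill wants <e,t>.
pell — combines: tifn : <e,e> takes pell : e as argument, giving e.
zeph : <t,t> — no; tifn wants e, and zeph wants t.
kiv : t — no; tifn wants e, and kiv wants nothing (atomic).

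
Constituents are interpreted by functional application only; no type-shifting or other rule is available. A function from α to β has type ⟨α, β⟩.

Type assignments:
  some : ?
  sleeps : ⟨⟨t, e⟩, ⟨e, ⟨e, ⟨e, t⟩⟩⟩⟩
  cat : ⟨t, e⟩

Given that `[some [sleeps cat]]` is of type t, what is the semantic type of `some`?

At [some [sleeps cat]] (required: t): [sleeps cat] is ⟨e, ⟨e, ⟨e, t⟩⟩⟩, which is not a function with range t; hence some is the functor — type ⟨⟨e, ⟨e, ⟨e, t⟩⟩⟩, t⟩.

⟨⟨e, ⟨e, ⟨e, t⟩⟩⟩, t⟩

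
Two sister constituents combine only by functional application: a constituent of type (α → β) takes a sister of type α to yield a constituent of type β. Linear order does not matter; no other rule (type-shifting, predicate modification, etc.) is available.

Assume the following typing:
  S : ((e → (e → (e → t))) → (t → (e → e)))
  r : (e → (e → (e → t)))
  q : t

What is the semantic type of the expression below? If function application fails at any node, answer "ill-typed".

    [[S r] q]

(e → e)

[S r] — S of type ((e → (e → (e → t))) → (t → (e → e))) combines with r of type (e → (e → (e → t))): type (t → (e → e)).
[[S r] q] — [S r] of type (t → (e → e)) combines with q of type t: type (e → e).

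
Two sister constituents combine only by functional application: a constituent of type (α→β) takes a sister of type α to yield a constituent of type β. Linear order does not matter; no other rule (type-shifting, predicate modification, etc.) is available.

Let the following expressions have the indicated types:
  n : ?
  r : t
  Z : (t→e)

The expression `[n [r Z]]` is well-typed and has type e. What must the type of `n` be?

For [n [r Z]] to have type e with [r Z] of type e, n must be the function: n : (e→e).

(e→e)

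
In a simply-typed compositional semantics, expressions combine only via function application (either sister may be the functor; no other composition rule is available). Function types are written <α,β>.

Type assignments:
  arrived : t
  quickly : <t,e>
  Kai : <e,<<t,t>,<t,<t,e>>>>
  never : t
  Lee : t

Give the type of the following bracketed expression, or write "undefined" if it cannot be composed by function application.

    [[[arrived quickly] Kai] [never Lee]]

At [arrived quickly], quickly : <t,e> takes arrived : t, giving e.
At [[arrived quickly] Kai], Kai : <e,<<t,t>,<t,<t,e>>>> takes [arrived quickly] : e, giving <<t,t>,<t,<t,e>>>.
[never Lee]: t and t cannot combine by function application — type clash.

undefined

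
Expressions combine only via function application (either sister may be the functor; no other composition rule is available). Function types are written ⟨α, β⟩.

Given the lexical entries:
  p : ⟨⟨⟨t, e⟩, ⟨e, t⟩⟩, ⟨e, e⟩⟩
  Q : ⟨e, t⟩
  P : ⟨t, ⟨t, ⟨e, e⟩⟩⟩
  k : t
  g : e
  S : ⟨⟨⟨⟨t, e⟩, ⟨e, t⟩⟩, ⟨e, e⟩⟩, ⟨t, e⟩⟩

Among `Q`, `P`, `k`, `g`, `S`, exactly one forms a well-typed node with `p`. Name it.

S

Q : ⟨e, t⟩ — no; p wants ⟨⟨t, e⟩, ⟨e, t⟩⟩, and Q wants e.
P : ⟨t, ⟨t, ⟨e, e⟩⟩⟩ — no; p wants ⟨⟨t, e⟩, ⟨e, t⟩⟩, and P wants t.
k : t — no; p wants ⟨⟨t, e⟩, ⟨e, t⟩⟩, and k wants nothing (atomic).
g : e — no; p wants ⟨⟨t, e⟩, ⟨e, t⟩⟩, and g wants nothing (atomic).
S — combines: S : ⟨⟨⟨⟨t, e⟩, ⟨e, t⟩⟩, ⟨e, e⟩⟩, ⟨t, e⟩⟩ takes p : ⟨⟨⟨t, e⟩, ⟨e, t⟩⟩, ⟨e, e⟩⟩ as argument, giving ⟨t, e⟩.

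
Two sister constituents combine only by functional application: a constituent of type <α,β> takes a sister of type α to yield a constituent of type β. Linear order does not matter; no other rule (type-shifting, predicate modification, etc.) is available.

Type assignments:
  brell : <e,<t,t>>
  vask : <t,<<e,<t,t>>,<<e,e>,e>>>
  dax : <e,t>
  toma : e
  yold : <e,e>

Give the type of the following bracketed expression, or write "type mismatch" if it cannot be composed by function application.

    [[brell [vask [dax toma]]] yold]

At [dax toma], dax : <e,t> takes toma : e, giving t.
At [vask [dax toma]], vask : <t,<<e,<t,t>>,<<e,e>,e>>> takes [dax toma] : t, giving <<e,<t,t>>,<<e,e>,e>>.
At [brell [vask [dax toma]]], [vask [dax toma]] : <<e,<t,t>>,<<e,e>,e>> takes brell : <e,<t,t>>, giving <<e,e>,e>.
At [[brell [vask [dax toma]]] yold], [brell [vask [dax toma]]] : <<e,e>,e> takes yold : <e,e>, giving e.

e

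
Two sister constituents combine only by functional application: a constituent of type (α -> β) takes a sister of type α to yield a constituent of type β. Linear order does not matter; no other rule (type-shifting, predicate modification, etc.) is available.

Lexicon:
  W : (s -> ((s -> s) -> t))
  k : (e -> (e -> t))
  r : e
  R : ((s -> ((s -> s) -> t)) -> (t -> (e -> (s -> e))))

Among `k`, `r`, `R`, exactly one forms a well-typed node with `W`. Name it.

R

k : (e -> (e -> t)) — does not combine with W.
r : e — does not combine with W.
R — combines: R : ((s -> ((s -> s) -> t)) -> (t -> (e -> (s -> e)))) takes W : (s -> ((s -> s) -> t)) as argument, giving (t -> (e -> (s -> e))).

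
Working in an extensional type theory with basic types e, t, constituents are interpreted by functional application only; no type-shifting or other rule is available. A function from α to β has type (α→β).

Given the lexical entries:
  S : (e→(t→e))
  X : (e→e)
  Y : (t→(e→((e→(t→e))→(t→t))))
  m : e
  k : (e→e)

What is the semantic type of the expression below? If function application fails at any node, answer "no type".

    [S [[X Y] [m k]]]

no type

[X Y]: (e→e) with (t→(e→((e→(t→e))→(t→t)))) — neither is a function whose domain matches the other; composition fails here.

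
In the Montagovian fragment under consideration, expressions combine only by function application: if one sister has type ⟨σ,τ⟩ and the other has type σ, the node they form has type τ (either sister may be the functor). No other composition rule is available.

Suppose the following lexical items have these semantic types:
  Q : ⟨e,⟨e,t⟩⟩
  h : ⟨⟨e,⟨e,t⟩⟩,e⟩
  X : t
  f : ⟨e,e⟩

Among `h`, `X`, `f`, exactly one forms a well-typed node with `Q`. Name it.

h — combines: h : ⟨⟨e,⟨e,t⟩⟩,e⟩ takes Q : ⟨e,⟨e,t⟩⟩ as argument, giving e.
X : t — Q needs e; X needs nothing (atomic); neither fits.
f : ⟨e,e⟩ — Q needs e; f needs e; neither fits.

h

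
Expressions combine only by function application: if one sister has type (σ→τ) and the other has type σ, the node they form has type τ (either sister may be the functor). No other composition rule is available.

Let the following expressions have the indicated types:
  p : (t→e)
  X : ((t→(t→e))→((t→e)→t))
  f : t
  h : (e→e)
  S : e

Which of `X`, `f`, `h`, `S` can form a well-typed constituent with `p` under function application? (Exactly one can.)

X : ((t→(t→e))→((t→e)→t)) — does not combine with p.
f — combines: p : (t→e) takes f : t as argument, giving e.
h : (e→e) — does not combine with p.
S : e — does not combine with p.

f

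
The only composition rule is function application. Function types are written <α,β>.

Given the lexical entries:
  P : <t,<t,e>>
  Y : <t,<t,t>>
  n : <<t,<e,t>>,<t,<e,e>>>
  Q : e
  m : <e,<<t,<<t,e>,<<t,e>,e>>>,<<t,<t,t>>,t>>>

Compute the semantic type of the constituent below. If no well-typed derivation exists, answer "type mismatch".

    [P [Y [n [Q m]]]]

[Q m]: <e,<<t,<<t,e>,<<t,e>,e>>>,<<t,<t,t>>,t>>> applied to e yields <<t,<<t,e>,<<t,e>,e>>>,<<t,<t,t>>,t>>.
At [n [Q m]]: neither <<t,<e,t>>,<t,<e,e>>> nor <<t,<<t,e>,<<t,e>,e>>>,<<t,<t,t>>,t>> can take the other as argument; the node is ill-typed.

type mismatch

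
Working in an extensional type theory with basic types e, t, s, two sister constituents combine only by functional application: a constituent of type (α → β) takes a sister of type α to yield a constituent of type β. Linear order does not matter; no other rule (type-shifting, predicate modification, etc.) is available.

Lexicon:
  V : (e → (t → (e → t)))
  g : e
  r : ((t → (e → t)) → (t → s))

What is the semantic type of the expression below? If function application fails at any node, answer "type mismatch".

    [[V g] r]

[V g]: (e → (t → (e → t))) applied to e yields (t → (e → t)).
[[V g] r]: ((t → (e → t)) → (t → s)) applied to (t → (e → t)) yields (t → s).

(t → s)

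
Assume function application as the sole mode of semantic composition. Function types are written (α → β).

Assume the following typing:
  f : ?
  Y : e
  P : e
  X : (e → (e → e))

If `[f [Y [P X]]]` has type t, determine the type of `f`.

At [f [Y [P X]]] (required: t): [Y [P X]] is e, which is not a function with range t; hence f is the functor — type (e → t).

(e → t)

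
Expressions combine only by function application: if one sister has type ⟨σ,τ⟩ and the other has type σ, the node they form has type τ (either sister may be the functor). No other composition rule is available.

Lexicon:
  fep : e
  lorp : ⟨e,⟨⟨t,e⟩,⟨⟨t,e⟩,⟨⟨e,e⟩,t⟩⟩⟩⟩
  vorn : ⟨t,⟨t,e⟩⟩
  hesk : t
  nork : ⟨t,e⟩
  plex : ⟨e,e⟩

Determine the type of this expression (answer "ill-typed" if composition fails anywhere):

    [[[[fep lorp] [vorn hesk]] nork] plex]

[fep lorp]: ⟨e,⟨⟨t,e⟩,⟨⟨t,e⟩,⟨⟨e,e⟩,t⟩⟩⟩⟩ applied to e yields ⟨⟨t,e⟩,⟨⟨t,e⟩,⟨⟨e,e⟩,t⟩⟩⟩.
[vorn hesk]: ⟨t,⟨t,e⟩⟩ applied to t yields ⟨t,e⟩.
[[fep lorp] [vorn hesk]]: ⟨⟨t,e⟩,⟨⟨t,e⟩,⟨⟨e,e⟩,t⟩⟩⟩ applied to ⟨t,e⟩ yields ⟨⟨t,e⟩,⟨⟨e,e⟩,t⟩⟩.
[[[fep lorp] [vorn hesk]] nork]: ⟨⟨t,e⟩,⟨⟨e,e⟩,t⟩⟩ applied to ⟨t,e⟩ yields ⟨⟨e,e⟩,t⟩.
[[[[fep lorp] [vorn hesk]] nork] plex]: ⟨⟨e,e⟩,t⟩ applied to ⟨e,e⟩ yields t.

t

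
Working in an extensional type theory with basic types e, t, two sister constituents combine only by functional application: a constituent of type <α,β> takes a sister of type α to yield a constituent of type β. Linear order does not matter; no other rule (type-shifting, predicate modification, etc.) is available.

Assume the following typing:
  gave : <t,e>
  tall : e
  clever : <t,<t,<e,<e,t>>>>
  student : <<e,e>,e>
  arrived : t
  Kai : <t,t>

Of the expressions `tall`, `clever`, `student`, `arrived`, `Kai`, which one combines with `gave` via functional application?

tall : e — neither side's domain matches the other.
clever : <t,<t,<e,<e,t>>>> — neither side's domain matches the other.
student : <<e,e>,e> — neither side's domain matches the other.
arrived — combines: gave : <t,e> takes arrived : t as argument, giving e.
Kai : <t,t> — neither side's domain matches the other.

arrived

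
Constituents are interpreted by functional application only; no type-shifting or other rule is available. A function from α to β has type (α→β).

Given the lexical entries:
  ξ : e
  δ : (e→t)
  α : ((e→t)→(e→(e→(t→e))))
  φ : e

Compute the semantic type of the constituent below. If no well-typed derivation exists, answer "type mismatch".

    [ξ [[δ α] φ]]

(t→e)

[δ α]: α is ((e→t)→(e→(e→(t→e)))), δ is (e→t); result (e→(e→(t→e))).
[[δ α] φ]: [δ α] is (e→(e→(t→e))), φ is e; result (e→(t→e)).
[ξ [[δ α] φ]]: [[δ α] φ] is (e→(t→e)), ξ is e; result (t→e).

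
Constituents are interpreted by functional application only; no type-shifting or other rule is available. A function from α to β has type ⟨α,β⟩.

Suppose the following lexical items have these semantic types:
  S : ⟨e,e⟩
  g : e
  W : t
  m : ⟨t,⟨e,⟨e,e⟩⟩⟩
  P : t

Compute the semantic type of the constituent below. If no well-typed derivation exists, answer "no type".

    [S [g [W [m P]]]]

At [m P], m : ⟨t,⟨e,⟨e,e⟩⟩⟩ takes P : t, giving ⟨e,⟨e,e⟩⟩.
At [W [m P]]: neither t nor ⟨e,⟨e,e⟩⟩ can take the other as argument; the node is ill-typed.

no type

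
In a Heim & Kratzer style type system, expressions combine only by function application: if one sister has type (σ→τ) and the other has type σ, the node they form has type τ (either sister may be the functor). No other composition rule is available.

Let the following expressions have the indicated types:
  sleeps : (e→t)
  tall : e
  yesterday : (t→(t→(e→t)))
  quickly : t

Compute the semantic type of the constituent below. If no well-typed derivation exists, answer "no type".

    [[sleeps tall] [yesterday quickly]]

(e→t)

[sleeps tall]: sleeps is (e→t), tall is e; result t.
[yesterday quickly]: yesterday is (t→(t→(e→t))), quickly is t; result (t→(e→t)).
[[sleeps tall] [yesterday quickly]]: [yesterday quickly] is (t→(e→t)), [sleeps tall] is t; result (e→t).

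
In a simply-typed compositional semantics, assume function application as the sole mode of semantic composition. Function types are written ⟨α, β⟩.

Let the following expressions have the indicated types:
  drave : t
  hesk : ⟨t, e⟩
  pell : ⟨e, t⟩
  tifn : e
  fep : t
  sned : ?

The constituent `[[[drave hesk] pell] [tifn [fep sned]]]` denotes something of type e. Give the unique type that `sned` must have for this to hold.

⟨t, ⟨e, ⟨t, e⟩⟩⟩

[[[drave hesk] pell] [tifn [fep sned]]] must have type e. The sister [[drave hesk] pell] has type t; that is not a function onto e, so [tifn [fep sned]] must be the functor, of type ⟨t, e⟩.
[tifn [fep sned]] must have type ⟨t, e⟩. The sister tifn has type e; that is not a function onto ⟨t, e⟩, so [fep sned] must be the functor, of type ⟨e, ⟨t, e⟩⟩.
[fep sned] must have type ⟨e, ⟨t, e⟩⟩. The sister fep has type t; that is not a function onto ⟨e, ⟨t, e⟩⟩, so sned must be the functor, of type ⟨t, ⟨e, ⟨t, e⟩⟩⟩.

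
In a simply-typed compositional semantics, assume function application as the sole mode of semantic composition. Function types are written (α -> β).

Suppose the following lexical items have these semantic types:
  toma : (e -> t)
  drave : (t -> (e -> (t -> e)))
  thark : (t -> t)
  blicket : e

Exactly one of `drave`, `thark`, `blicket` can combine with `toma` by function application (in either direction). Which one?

drave : (t -> (e -> (t -> e))) — toma needs e; drave needs t; neither fits.
thark : (t -> t) — toma needs e; thark needs t; neither fits.
blicket — combines: toma : (e -> t) takes blicket : e as argument, giving t.

blicket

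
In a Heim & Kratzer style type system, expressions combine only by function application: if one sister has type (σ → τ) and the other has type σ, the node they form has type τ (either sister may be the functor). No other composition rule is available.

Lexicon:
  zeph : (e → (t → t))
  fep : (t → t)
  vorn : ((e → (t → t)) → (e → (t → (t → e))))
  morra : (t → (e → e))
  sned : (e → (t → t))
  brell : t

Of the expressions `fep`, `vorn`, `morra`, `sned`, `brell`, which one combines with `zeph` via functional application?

vorn

fep : (t → t) — no; zeph wants e, and fep wants t.
vorn — combines: vorn : ((e → (t → t)) → (e → (t → (t → e)))) takes zeph : (e → (t → t)) as argument, giving (e → (t → (t → e))).
morra : (t → (e → e)) — no; zeph wants e, and morra wants t.
sned : (e → (t → t)) — no; zeph wants e, and sned wants e.
brell : t — no; zeph wants e, and brell wants nothing (atomic).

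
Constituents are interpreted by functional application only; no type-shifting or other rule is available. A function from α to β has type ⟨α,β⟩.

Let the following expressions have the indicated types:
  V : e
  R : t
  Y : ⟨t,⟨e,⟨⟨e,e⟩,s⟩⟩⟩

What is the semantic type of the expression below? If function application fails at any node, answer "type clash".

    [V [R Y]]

⟨⟨e,e⟩,s⟩

[R Y] — Y of type ⟨t,⟨e,⟨⟨e,e⟩,s⟩⟩⟩ combines with R of type t: type ⟨e,⟨⟨e,e⟩,s⟩⟩.
[V [R Y]] — [R Y] of type ⟨e,⟨⟨e,e⟩,s⟩⟩ combines with V of type e: type ⟨⟨e,e⟩,s⟩.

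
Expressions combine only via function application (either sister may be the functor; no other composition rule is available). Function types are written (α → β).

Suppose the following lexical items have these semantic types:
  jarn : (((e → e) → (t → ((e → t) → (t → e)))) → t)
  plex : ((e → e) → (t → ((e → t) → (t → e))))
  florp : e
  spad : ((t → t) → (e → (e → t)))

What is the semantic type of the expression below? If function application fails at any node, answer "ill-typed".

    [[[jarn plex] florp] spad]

ill-typed

[jarn plex]: (((e → e) → (t → ((e → t) → (t → e)))) → t) applied to ((e → e) → (t → ((e → t) → (t → e)))) yields t.
[[jarn plex] florp]: t with e — neither is a function whose domain matches the other; composition fails here.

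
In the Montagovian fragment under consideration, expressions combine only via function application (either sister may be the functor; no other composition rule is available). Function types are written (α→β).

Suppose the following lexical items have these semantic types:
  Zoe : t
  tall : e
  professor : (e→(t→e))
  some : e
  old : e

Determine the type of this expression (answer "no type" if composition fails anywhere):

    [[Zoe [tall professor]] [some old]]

[tall professor]: (e→(t→e)) applied to e yields (t→e).
[Zoe [tall professor]]: (t→e) applied to t yields e.
[some old]: e with e — neither is a function whose domain matches the other; composition fails here.

no type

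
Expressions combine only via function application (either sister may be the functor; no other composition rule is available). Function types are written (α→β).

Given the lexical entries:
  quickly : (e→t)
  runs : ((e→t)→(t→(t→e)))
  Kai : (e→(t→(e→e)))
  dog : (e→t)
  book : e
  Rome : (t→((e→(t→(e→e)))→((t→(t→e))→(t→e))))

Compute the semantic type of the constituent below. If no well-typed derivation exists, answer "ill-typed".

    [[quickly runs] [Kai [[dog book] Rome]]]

(t→e)

At [quickly runs], runs : ((e→t)→(t→(t→e))) takes quickly : (e→t), giving (t→(t→e)).
At [dog book], dog : (e→t) takes book : e, giving t.
At [[dog book] Rome], Rome : (t→((e→(t→(e→e)))→((t→(t→e))→(t→e)))) takes [dog book] : t, giving ((e→(t→(e→e)))→((t→(t→e))→(t→e))).
At [Kai [[dog book] Rome]], [[dog book] Rome] : ((e→(t→(e→e)))→((t→(t→e))→(t→e))) takes Kai : (e→(t→(e→e))), giving ((t→(t→e))→(t→e)).
At [[quickly runs] [Kai [[dog book] Rome]]], [Kai [[dog book] Rome]] : ((t→(t→e))→(t→e)) takes [quickly runs] : (t→(t→e)), giving (t→e).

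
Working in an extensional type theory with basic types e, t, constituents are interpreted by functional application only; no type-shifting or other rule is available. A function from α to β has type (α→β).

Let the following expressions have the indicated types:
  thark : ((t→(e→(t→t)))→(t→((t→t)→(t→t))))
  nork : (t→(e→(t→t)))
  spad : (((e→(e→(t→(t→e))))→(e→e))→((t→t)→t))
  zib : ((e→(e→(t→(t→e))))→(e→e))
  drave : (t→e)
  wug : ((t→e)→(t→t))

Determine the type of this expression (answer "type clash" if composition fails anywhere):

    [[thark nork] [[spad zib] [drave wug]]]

[thark nork]: functor thark : ((t→(e→(t→t)))→(t→((t→t)→(t→t)))), argument nork : (t→(e→(t→t))); result (t→((t→t)→(t→t))).
[spad zib]: functor spad : (((e→(e→(t→(t→e))))→(e→e))→((t→t)→t)), argument zib : ((e→(e→(t→(t→e))))→(e→e)); result ((t→t)→t).
[drave wug]: functor wug : ((t→e)→(t→t)), argument drave : (t→e); result (t→t).
[[spad zib] [drave wug]]: functor [spad zib] : ((t→t)→t), argument [drave wug] : (t→t); result t.
[[thark nork] [[spad zib] [drave wug]]]: functor [thark nork] : (t→((t→t)→(t→t))), argument [[spad zib] [drave wug]] : t; result ((t→t)→(t→t)).

((t→t)→(t→t))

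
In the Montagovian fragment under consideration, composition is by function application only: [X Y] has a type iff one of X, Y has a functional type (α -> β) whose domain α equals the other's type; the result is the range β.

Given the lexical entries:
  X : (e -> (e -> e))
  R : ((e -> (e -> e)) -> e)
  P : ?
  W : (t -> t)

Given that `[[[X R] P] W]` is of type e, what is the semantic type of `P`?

(e -> ((t -> t) -> e))

At [[[X R] P] W] (required: e): W is (t -> t), which is not a function with range e; hence [[X R] P] is the functor — type ((t -> t) -> e).
At [[X R] P] (required: ((t -> t) -> e)): [X R] is e, which is not a function with range ((t -> t) -> e); hence P is the functor — type (e -> ((t -> t) -> e)).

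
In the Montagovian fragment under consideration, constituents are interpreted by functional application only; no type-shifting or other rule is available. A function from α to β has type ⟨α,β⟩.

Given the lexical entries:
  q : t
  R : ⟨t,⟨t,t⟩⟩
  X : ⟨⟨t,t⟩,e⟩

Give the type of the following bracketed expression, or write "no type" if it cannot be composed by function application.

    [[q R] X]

[q R]: functor R : ⟨t,⟨t,t⟩⟩, argument q : t; result ⟨t,t⟩.
[[q R] X]: functor X : ⟨⟨t,t⟩,e⟩, argument [q R] : ⟨t,t⟩; result e.

e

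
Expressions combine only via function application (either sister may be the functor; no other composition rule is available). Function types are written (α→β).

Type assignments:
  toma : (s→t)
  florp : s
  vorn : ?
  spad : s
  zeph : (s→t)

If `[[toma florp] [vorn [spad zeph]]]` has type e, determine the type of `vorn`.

[[toma florp] [vorn [spad zeph]]] must have type e. The sister [toma florp] has type t; that is not a function onto e, so [vorn [spad zeph]] must be the functor, of type (t→e).
[vorn [spad zeph]] must have type (t→e). The sister [spad zeph] has type t; that is not a function onto (t→e), so vorn must be the functor, of type (t→(t→e)).

(t→(t→e))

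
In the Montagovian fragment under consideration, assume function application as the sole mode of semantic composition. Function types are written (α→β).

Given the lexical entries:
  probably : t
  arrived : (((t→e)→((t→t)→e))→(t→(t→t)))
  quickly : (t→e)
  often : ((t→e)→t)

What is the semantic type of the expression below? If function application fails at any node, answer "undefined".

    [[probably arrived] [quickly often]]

At [probably arrived]: neither t nor (((t→e)→((t→t)→e))→(t→(t→t))) can take the other as argument; the node is ill-typed.

undefined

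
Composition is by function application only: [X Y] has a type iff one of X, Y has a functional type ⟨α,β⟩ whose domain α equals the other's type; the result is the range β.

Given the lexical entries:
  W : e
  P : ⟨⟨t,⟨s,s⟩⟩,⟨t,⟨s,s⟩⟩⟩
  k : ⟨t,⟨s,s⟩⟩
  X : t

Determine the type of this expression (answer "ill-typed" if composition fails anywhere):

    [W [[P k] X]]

ill-typed

At [P k], P : ⟨⟨t,⟨s,s⟩⟩,⟨t,⟨s,s⟩⟩⟩ takes k : ⟨t,⟨s,s⟩⟩, giving ⟨t,⟨s,s⟩⟩.
At [[P k] X], [P k] : ⟨t,⟨s,s⟩⟩ takes X : t, giving ⟨s,s⟩.
At [W [[P k] X]]: neither e nor ⟨s,s⟩ can take the other as argument; the node is ill-typed.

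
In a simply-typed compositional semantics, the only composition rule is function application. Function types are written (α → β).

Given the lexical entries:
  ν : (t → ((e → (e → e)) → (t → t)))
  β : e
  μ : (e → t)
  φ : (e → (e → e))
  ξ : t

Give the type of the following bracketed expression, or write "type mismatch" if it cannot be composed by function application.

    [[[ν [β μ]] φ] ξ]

At [β μ], μ : (e → t) takes β : e, giving t.
At [ν [β μ]], ν : (t → ((e → (e → e)) → (t → t))) takes [β μ] : t, giving ((e → (e → e)) → (t → t)).
At [[ν [β μ]] φ], [ν [β μ]] : ((e → (e → e)) → (t → t)) takes φ : (e → (e → e)), giving (t → t).
At [[[ν [β μ]] φ] ξ], [[ν [β μ]] φ] : (t → t) takes ξ : t, giving t.

t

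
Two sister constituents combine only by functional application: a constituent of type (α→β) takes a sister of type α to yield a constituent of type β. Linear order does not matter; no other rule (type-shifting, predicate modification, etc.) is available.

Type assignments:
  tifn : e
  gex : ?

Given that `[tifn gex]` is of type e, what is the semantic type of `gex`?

(e→e)

[tifn gex] is required to be e. tifn : e cannot yield e as functor, so gex : (e→e).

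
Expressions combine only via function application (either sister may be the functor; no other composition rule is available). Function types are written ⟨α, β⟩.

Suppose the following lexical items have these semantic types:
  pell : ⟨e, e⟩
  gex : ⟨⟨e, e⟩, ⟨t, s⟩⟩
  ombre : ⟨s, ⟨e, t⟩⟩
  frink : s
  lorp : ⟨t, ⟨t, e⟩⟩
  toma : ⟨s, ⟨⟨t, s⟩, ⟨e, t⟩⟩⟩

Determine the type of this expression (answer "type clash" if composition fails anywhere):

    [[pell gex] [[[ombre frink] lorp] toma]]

[pell gex]: ⟨⟨e, e⟩, ⟨t, s⟩⟩ applied to ⟨e, e⟩ yields ⟨t, s⟩.
[ombre frink]: ⟨s, ⟨e, t⟩⟩ applied to s yields ⟨e, t⟩.
[[ombre frink] lorp]: ⟨e, t⟩ with ⟨t, ⟨t, e⟩⟩ — neither is a function whose domain matches the other; composition fails here.

type clash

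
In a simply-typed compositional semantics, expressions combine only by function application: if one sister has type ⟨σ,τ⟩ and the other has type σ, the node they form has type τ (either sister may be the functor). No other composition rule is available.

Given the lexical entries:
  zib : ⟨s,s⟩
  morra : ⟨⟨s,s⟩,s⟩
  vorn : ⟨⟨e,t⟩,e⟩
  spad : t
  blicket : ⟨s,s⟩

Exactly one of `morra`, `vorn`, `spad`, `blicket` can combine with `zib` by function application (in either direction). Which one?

morra — combines: morra : ⟨⟨s,s⟩,s⟩ takes zib : ⟨s,s⟩ as argument, giving s.
vorn : ⟨⟨e,t⟩,e⟩ — does not combine with zib.
spad : t — does not combine with zib.
blicket : ⟨s,s⟩ — does not combine with zib.

morra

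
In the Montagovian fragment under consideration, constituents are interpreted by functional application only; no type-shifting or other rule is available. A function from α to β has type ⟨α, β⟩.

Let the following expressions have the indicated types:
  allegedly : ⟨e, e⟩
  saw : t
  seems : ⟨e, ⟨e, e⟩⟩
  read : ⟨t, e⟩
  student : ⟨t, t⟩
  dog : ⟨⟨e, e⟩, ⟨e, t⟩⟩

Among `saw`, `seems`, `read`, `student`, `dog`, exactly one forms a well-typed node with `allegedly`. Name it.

dog

saw : t — does not combine with allegedly.
seems : ⟨e, ⟨e, e⟩⟩ — does not combine with allegedly.
read : ⟨t, e⟩ — does not combine with allegedly.
student : ⟨t, t⟩ — does not combine with allegedly.
dog — combines: dog : ⟨⟨e, e⟩, ⟨e, t⟩⟩ takes allegedly : ⟨e, e⟩ as argument, giving ⟨e, t⟩.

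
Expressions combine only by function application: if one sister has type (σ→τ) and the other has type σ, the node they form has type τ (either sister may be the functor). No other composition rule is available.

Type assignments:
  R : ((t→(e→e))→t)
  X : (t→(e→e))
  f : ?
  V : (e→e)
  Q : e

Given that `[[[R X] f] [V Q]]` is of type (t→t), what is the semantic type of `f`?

[[[R X] f] [V Q]] is required to be (t→t). [V Q] : e cannot yield (t→t) as functor, so [[R X] f] : (e→(t→t)).
[[R X] f] is required to be (e→(t→t)). [R X] : t cannot yield (e→(t→t)) as functor, so f : (t→(e→(t→t))).

(t→(e→(t→t)))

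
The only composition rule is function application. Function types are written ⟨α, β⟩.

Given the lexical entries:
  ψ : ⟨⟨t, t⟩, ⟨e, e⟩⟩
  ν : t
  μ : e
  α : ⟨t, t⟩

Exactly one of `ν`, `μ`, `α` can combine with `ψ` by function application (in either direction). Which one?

ν : t — ψ needs ⟨t, t⟩; ν needs nothing (atomic); neither fits.
μ : e — ψ needs ⟨t, t⟩; μ needs nothing (atomic); neither fits.
α — combines: ψ : ⟨⟨t, t⟩, ⟨e, e⟩⟩ takes α : ⟨t, t⟩ as argument, giving ⟨e, e⟩.

α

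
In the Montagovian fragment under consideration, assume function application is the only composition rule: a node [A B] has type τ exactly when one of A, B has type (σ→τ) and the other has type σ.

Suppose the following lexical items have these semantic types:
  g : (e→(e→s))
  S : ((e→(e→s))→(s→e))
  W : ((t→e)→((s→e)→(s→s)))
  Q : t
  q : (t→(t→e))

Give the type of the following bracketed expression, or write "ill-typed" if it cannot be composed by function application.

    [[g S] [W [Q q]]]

(s→s)

[g S]: S is ((e→(e→s))→(s→e)), g is (e→(e→s)); result (s→e).
[Q q]: q is (t→(t→e)), Q is t; result (t→e).
[W [Q q]]: W is ((t→e)→((s→e)→(s→s))), [Q q] is (t→e); result ((s→e)→(s→s)).
[[g S] [W [Q q]]]: [W [Q q]] is ((s→e)→(s→s)), [g S] is (s→e); result (s→s).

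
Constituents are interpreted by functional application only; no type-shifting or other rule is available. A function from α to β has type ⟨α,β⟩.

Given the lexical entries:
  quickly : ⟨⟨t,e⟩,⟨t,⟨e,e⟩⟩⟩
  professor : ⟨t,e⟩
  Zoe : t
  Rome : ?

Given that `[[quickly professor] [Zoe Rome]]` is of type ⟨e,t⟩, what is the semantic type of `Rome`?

At [[quickly professor] [Zoe Rome]] (required: ⟨e,t⟩): [quickly professor] is ⟨t,⟨e,e⟩⟩, which is not a function with range ⟨e,t⟩; hence [Zoe Rome] is the functor — type ⟨⟨t,⟨e,e⟩⟩,⟨e,t⟩⟩.
At [Zoe Rome] (required: ⟨⟨t,⟨e,e⟩⟩,⟨e,t⟩⟩): Zoe is t, which is not a function with range ⟨⟨t,⟨e,e⟩⟩,⟨e,t⟩⟩; hence Rome is the functor — type ⟨t,⟨⟨t,⟨e,e⟩⟩,⟨e,t⟩⟩⟩.

⟨t,⟨⟨t,⟨e,e⟩⟩,⟨e,t⟩⟩⟩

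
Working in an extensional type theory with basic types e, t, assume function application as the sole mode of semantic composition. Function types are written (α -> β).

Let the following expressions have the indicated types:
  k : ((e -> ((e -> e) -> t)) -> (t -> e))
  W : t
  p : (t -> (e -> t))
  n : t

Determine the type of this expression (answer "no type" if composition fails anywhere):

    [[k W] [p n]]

[k W]: ((e -> ((e -> e) -> t)) -> (t -> e)) with t — neither is a function whose domain matches the other; composition fails here.

no type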